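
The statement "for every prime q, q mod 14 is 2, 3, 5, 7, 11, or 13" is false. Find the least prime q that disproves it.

q = 23

The first 8 eligible values, up to q = 19, all satisfy the conclusion.
q = 23: 23 mod 14 = 9 — not in {2, 3, 5, 7, 11, 13}.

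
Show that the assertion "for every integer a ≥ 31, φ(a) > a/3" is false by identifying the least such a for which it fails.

We need the least integer a ≥ 31 for which the claim fails.
a = 31: φ(31) = 30 and 31/3 = 31/3, so φ(31) > 31/3.
a = 32: φ(32) = 16 and 32/3 = 32/3, so φ(32) > 32/3.
a = 33: φ(33) = 20 and 33/3 = 11, so φ(33) > 33/3.
a = 34: φ(34) = 16 and 34/3 = 34/3, so φ(34) > 34/3.
a = 35: φ(35) = 24 and 35/3 = 35/3, so φ(35) > 35/3.
a = 36: φ(36) = 12 and 36/3 = 12, so φ(36) ≤ 36/3.

a = 36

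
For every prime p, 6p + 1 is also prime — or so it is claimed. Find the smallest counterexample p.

Check each prime p in order until 6p + 1 is not prime.
For p = 2, 3, 5, 7, 11, 13, 17 the conclusion holds.
p = 19: 6p + 1 = 115 = 5 × 23, not prime.

p = 19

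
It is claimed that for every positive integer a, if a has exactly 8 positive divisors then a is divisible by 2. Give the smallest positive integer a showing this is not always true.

Check each positive integer a in order until a has exactly 8 positive divisors but a is not divisible by 2.
The first 12 eligible values, up to a = 104, all satisfy the conclusion.
a = 105: τ(105) = 8; 105 mod 2 = 1.
So a = 105 is the smallest counterexample.

a = 105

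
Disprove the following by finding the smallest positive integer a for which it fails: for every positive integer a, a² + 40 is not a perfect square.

a = 3

Check each positive integer a in order until a² + 40 is a perfect square.
a = 1: 1² + 40 = 41, not a perfect square.
a = 2: 2² + 40 = 44, not a perfect square.
a = 3: 3² + 40 = 49 = 7², a perfect square.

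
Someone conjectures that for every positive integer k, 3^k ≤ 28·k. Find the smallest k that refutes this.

We need the least positive integer k for which 3^k > 28·k.
The first 4 eligible values, up to k = 4, all satisfy the conclusion.
k = 5: 3^k = 243 and 28·k = 140, so 243 > 140.
Hence k = 5 is a counterexample.

k = 5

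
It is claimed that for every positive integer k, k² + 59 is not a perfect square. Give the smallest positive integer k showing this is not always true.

We need the least positive integer k for which k² + 59 is a perfect square.
The first 28 eligible values, up to k = 28, all satisfy the conclusion.
k = 29: 29² + 59 = 900 = 30², a perfect square.
Thus k = 29 disproves the claim, and no smaller k works.

k = 29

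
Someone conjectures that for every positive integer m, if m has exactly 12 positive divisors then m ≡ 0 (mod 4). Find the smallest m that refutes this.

m = 90

A counterexample is any positive integer m such that m has exactly 12 positive divisors but the claim fails; we check each in order.
m = 60: τ(60) = 12; 60 ≡ 0 (mod 4).
m = 72: τ(72) = 12; 72 ≡ 0 (mod 4).
m = 84: τ(84) = 12; 84 ≡ 0 (mod 4).
m = 90: τ(90) = 12; 90 ≡ 2 (mod 4).
Thus m = 90 disproves the claim, and no smaller m works.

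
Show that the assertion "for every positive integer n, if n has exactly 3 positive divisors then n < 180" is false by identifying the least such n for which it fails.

Check each positive integer n in order until n has exactly 3 positive divisors but the claim fails.
The first 6 eligible values, up to n = 169, all satisfy the conclusion.
n = 289: τ(289) = 3; 289 ≥ 180.
Hence n = 289 is a counterexample.

n = 289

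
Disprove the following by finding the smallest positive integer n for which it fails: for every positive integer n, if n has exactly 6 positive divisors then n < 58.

n = 63

We need the least positive integer n for which n has exactly 6 positive divisors but the claim fails.
The first 9 eligible values, up to n = 52, all satisfy the conclusion.
n = 63: τ(63) = 6; 63 ≥ 58.
Thus n = 63 disproves the claim, and no smaller n works.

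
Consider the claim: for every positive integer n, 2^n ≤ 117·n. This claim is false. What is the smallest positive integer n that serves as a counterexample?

n = 11

A counterexample is any positive integer n such that 2^n > 117·n; we check each in order.
For n = 1, 2, 3, 4, 5, 6, 7, 8, 9, 10 the conclusion holds.
n = 11: 2^n = 2048 and 117·n = 1287, so 2048 > 1287.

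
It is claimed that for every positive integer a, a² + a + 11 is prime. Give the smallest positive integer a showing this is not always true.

We need the least positive integer a for which a² + a + 11 is not prime.
The first 9 eligible values, up to a = 9, all satisfy the conclusion.
a = 10: a² + a + 11 = 121 = 11 × 11, composite.

a = 10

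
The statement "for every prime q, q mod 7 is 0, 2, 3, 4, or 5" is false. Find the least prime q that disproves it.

q = 13

q = 2: 2 mod 7 = 2.
q = 3: 3 mod 7 = 3.
q = 5: 5 mod 7 = 5.
q = 7: 7 mod 7 = 0.
q = 11: 11 mod 7 = 4.
q = 13: 13 mod 7 = 6 — not in {0, 2, 3, 4, 5}.
So q = 13 is the smallest counterexample.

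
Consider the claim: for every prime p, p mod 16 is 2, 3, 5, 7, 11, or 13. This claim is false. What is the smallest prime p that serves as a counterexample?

p = 17

Check each prime p in order until the claim fails.
The first 6 eligible values, up to p = 13, all satisfy the conclusion.
p = 17: 17 mod 16 = 1 — not in {2, 3, 5, 7, 11, 13}.
Hence p = 17 is a counterexample.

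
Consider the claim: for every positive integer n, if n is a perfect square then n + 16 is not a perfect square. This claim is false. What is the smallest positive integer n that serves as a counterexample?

n = 9

A counterexample is any positive integer n such that n is a perfect square but n + 16 is a perfect square; we check each in order.
n = 1: 1 + 16 = 17, not a perfect square.
n = 4: 4 + 16 = 20, not a perfect square.
n = 9: 9 = 3² and 9 + 16 = 25 = 5².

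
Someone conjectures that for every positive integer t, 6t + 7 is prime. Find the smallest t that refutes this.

Check each positive integer t in order until 6t + 7 is not prime.
For t = 1, 2 the conclusion holds.
t = 3: 6t + 7 = 25 = 5 × 5, composite.
Thus t = 3 disproves the claim, and no smaller t works.

t = 3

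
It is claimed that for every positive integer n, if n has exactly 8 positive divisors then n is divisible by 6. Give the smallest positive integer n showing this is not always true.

n = 40

We need the least positive integer n for which n has exactly 8 positive divisors but n is not divisible by 6.
n = 24: τ(24) = 8; 24 mod 6 = 0.
n = 30: τ(30) = 8; 30 mod 6 = 0.
n = 40: τ(40) = 8; 40 mod 6 = 4.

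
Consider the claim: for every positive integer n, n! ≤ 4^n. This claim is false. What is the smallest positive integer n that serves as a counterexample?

n = 9

A counterexample is any positive integer n such that n! > 4^n; we check each in order.
For n = 1, 2, 3, 4, 5, 6, 7, 8 the conclusion holds.
n = 9: n! = 362880 and 4^n = 262144, so 362880 > 262144.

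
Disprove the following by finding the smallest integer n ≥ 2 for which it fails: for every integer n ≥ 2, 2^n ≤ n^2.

Check each integer n ≥ 2 in order until 2^n > n^2.
n = 2: 2^n = 4 and n^2 = 4, so 4 ≤ 4.
n = 3: 2^n = 8 and n^2 = 9, so 8 ≤ 9.
n = 4: 2^n = 16 and n^2 = 16, so 16 ≤ 16.
n = 5: 2^n = 32 and n^2 = 25, so 32 > 25.

n = 5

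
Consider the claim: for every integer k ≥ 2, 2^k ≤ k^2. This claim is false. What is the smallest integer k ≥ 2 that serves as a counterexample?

k = 5

Check each integer k ≥ 2 in order until 2^k > k^2.
For k = 2, 3, 4 the conclusion holds.
k = 5: 2^k = 32 and k^2 = 25, so 32 > 25.
Hence k = 5 is a counterexample.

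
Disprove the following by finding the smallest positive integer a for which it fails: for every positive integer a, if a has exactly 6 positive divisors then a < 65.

We need the least positive integer a for which a has exactly 6 positive divisors but the claim fails.
For a = 12, 18, 20, 28, 32, 44, 45, 50, 52, 63 the conclusion holds.
a = 68: τ(68) = 6; 68 ≥ 65.
Hence a = 68 is a counterexample.

a = 68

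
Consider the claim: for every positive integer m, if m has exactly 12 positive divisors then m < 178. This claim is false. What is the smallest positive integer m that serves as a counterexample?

m = 198

A counterexample is any positive integer m such that m has exactly 12 positive divisors but the claim fails; we check each in order.
For m = 60, 72, 84, 90, …, 150, 156, 160 the conclusion holds.
m = 198: τ(198) = 12; 198 ≥ 178.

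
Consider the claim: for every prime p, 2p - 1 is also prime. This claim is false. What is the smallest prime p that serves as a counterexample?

p = 5

Check each prime p in order until 2p - 1 is not prime.
For p = 2, 3 the conclusion holds.
p = 5: 2p - 1 = 9 = 3 × 3, not prime.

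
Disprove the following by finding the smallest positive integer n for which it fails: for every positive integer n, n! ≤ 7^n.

n = 17

We need the least positive integer n for which n! > 7^n.
The first 16 eligible values, up to n = 16, all satisfy the conclusion.
n = 17: n! = 355687428096000 and 7^n = 232630513987207, so 355687428096000 > 232630513987207.
Hence n = 17 is a counterexample.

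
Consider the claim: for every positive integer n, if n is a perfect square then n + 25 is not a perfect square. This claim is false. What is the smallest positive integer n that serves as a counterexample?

The first 11 eligible values, up to n = 121, all satisfy the conclusion.
n = 144: 144 = 12² and 144 + 25 = 169 = 13².
Thus n = 144 disproves the claim, and no smaller n works.

n = 144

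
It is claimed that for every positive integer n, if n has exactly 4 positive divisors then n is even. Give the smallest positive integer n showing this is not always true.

n = 6: divisors of 6: 1, 2, 3, 6; 6 is even.
n = 8: divisors of 8: 1, 2, 4, 8; 8 is even.
n = 10: divisors of 10: 1, 2, 5, 10; 10 is even.
n = 14: divisors of 14: 1, 2, 7, 14; 14 is even.
n = 15: divisors of 15: 1, 3, 5, 15; 15 is odd.
Thus n = 15 disproves the claim, and no smaller n works.

n = 15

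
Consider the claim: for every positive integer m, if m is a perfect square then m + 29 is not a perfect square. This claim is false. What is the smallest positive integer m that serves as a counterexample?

Check each positive integer m in order until m is a perfect square but m + 29 is a perfect square.
The first 13 eligible values, up to m = 169, all satisfy the conclusion.
m = 196: 196 = 14² and 196 + 29 = 225 = 15².
Thus m = 196 disproves the claim, and no smaller m works.

m = 196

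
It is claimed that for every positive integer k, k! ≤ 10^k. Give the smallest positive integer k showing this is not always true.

k = 25

We need the least positive integer k for which k! > 10^k.
The first 24 eligible values, up to k = 24, all satisfy the conclusion.
k = 25: k! = 15511210043330985984000000 and 10^k = 10000000000000000000000000, so 15511210043330985984000000 > 10000000000000000000000000.
Hence k = 25 is a counterexample.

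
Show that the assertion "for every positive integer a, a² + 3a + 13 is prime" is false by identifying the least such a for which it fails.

Check each positive integer a in order until a² + 3a + 13 is not prime.
For a = 1, 2, 3, 4, 5, 6, 7, 8 the conclusion holds.
a = 9: a² + 3a + 13 = 121 = 11 × 11, composite.
Thus a = 9 disproves the claim, and no smaller a works.

a = 9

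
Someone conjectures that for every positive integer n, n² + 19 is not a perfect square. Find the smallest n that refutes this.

n = 9

We need the least positive integer n for which n² + 19 is a perfect square.
The first 8 eligible values, up to n = 8, all satisfy the conclusion.
n = 9: 9² + 19 = 100 = 10², a perfect square.
So n = 9 is the smallest counterexample.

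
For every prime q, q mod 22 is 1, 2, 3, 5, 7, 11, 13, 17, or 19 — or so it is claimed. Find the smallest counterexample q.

q = 31

Check each prime q in order until the claim fails.
For q = 2, 3, 5, 7, 11, 13, 17, 19, 23, 29 the conclusion holds.
q = 31: 31 mod 22 = 9 — not in {1, 2, 3, 5, 7, 11, 13, 17, 19}.
Thus q = 31 disproves the claim, and no smaller q works.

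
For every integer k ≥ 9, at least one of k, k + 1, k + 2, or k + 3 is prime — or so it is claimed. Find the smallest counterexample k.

We need the least integer k ≥ 9 for which k, k + 1, k + 2, k + 3 are all composite.
For k = 9, 10, 11, 12, …, 21, 22, 23 the conclusion holds.
k = 24: 24 = 2 × 12; 25 = 5 × 5; 26 = 2 × 13; 27 = 3 × 9 — all composite.
So k = 24 is the smallest counterexample.

k = 24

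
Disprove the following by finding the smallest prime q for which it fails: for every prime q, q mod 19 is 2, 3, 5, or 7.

We need the least prime q for which the claim fails.
For q = 2, 3, 5, 7 the conclusion holds.
q = 11: 11 mod 19 = 11 — not in {2, 3, 5, 7}.

q = 11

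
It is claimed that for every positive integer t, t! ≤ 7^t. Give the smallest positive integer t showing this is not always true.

t = 17

We need the least positive integer t for which t! > 7^t.
The first 16 eligible values, up to t = 16, all satisfy the conclusion.
t = 17: t! = 355687428096000 and 7^t = 232630513987207, so 355687428096000 > 232630513987207.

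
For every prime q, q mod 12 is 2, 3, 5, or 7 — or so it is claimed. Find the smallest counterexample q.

We need the least prime q for which the claim fails.
The first 4 eligible values, up to q = 7, all satisfy the conclusion.
q = 11: 11 mod 12 = 11 — not in {2, 3, 5, 7}.
Thus q = 11 disproves the claim, and no smaller q works.

q = 11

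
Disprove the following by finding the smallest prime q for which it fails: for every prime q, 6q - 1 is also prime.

A counterexample is any prime q such that 6q - 1 is not prime; we check each in order.
The first 4 eligible values, up to q = 7, all satisfy the conclusion.
q = 11: 6q - 1 = 65 = 5 × 13, not prime.
So q = 11 is the smallest counterexample.

q = 11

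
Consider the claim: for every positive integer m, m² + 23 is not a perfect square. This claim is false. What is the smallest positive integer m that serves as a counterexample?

m = 11

Check each positive integer m in order until m² + 23 is a perfect square.
The first 10 eligible values, up to m = 10, all satisfy the conclusion.
m = 11: 11² + 23 = 144 = 12², a perfect square.
Thus m = 11 disproves the claim, and no smaller m works.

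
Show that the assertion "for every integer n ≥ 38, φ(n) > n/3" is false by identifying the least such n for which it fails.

A counterexample is any integer n ≥ 38 such that the claim fails; we check each in order.
The first 4 eligible values, up to n = 41, all satisfy the conclusion.
n = 42: φ(42) = 12 and 42/3 = 14, so φ(42) ≤ 42/3.

n = 42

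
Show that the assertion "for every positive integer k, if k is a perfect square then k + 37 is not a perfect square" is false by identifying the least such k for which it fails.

k = 324

Check each positive integer k in order until k is a perfect square but k + 37 is a perfect square.
For k = 1, 4, 9, 16, …, 225, 256, 289 the conclusion holds.
k = 324: 324 = 18² and 324 + 37 = 361 = 19².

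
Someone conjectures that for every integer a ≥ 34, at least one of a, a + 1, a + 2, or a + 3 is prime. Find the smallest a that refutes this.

For a = 34, 35, 36, 37, …, 45, 46, 47 the conclusion holds.
a = 48: 48 = 2 × 24; 49 = 7 × 7; 50 = 2 × 25; 51 = 3 × 17 — all composite.
Hence a = 48 is a counterexample.

a = 48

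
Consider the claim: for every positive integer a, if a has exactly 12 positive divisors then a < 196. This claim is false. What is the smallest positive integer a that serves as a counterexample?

Check each positive integer a in order until a has exactly 12 positive divisors but the claim fails.
The first 12 eligible values, up to a = 160, all satisfy the conclusion.
a = 198: τ(198) = 12; 198 ≥ 196.

a = 198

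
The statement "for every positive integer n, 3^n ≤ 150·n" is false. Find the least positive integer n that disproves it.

We need the least positive integer n for which 3^n > 150·n.
n = 1: 3^n = 3 and 150·n = 150, so 3 ≤ 150.
n = 2: 3^n = 9 and 150·n = 300, so 9 ≤ 300.
n = 3: 3^n = 27 and 150·n = 450, so 27 ≤ 450.
n = 4: 3^n = 81 and 150·n = 600, so 81 ≤ 600.
n = 5: 3^n = 243 and 150·n = 750, so 243 ≤ 750.
n = 6: 3^n = 729 and 150·n = 900, so 729 ≤ 900.
n = 7: 3^n = 2187 and 150·n = 1050, so 2187 > 1050.

n = 7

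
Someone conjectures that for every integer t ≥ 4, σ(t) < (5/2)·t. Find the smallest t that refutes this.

t = 24

Check each integer t ≥ 4 in order until the claim fails.
For t = 4, 5, 6, 7, …, 21, 22, 23 the conclusion holds.
t = 24: σ(24) = 60; 60 ≥ 60.
Thus t = 24 disproves the claim, and no smaller t works.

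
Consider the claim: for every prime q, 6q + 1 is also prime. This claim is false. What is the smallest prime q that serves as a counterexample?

q = 19

Check each prime q in order until 6q + 1 is not prime.
q = 2: 6q + 1 = 13, prime.
q = 3: 6q + 1 = 19, prime.
q = 5: 6q + 1 = 31, prime.
q = 7: 6q + 1 = 43, prime.
q = 11: 6q + 1 = 67, prime.
q = 13: 6q + 1 = 79, prime.
q = 17: 6q + 1 = 103, prime.
q = 19: 6q + 1 = 115 = 5 × 23, not prime.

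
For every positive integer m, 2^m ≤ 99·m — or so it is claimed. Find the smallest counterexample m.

Check each positive integer m in order until 2^m > 99·m.
For m = 1, 2, 3, 4, 5, 6, 7, 8, 9 the conclusion holds.
m = 10: 2^m = 1024 and 99·m = 990, so 1024 > 990.

m = 10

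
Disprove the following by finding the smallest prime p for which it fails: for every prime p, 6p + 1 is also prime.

We need the least prime p for which 6p + 1 is not prime.
p = 2: 6p + 1 = 13, prime.
p = 3: 6p + 1 = 19, prime.
p = 5: 6p + 1 = 31, prime.
p = 7: 6p + 1 = 43, prime.
p = 11: 6p + 1 = 67, prime.
p = 13: 6p + 1 = 79, prime.
p = 17: 6p + 1 = 103, prime.
p = 19: 6p + 1 = 115 = 5 × 23, not prime.

p = 19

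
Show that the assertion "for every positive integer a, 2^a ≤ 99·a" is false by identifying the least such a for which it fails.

a = 10

We need the least positive integer a for which 2^a > 99·a.
For a = 1, 2, 3, 4, 5, 6, 7, 8, 9 the conclusion holds.
a = 10: 2^a = 1024 and 99·a = 990, so 1024 > 990.
So a = 10 is the smallest counterexample.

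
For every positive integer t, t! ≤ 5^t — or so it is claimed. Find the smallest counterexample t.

t = 12

A counterexample is any positive integer t such that t! > 5^t; we check each in order.
For t = 1, 2, 3, 4, …, 9, 10, 11 the conclusion holds.
t = 12: t! = 479001600 and 5^t = 244140625, so 479001600 > 244140625.
Hence t = 12 is a counterexample.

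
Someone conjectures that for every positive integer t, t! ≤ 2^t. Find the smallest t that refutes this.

t = 4

We need the least positive integer t for which t! > 2^t.
For t = 1, 2, 3 the conclusion holds.
t = 4: t! = 24 and 2^t = 16, so 24 > 16.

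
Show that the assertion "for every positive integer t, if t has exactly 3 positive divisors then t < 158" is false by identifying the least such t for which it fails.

Check each positive integer t in order until t has exactly 3 positive divisors but the claim fails.
For t = 4, 9, 25, 49, 121 the conclusion holds.
t = 169: τ(169) = 3; 169 ≥ 158.

t = 169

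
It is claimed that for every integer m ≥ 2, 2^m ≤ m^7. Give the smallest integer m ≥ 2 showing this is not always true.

m = 37

A counterexample is any integer m ≥ 2 such that 2^m > m^7; we check each in order.
The first 35 eligible values, up to m = 36, all satisfy the conclusion.
m = 37: 2^m = 137438953472 and m^7 = 94931877133, so 137438953472 > 94931877133.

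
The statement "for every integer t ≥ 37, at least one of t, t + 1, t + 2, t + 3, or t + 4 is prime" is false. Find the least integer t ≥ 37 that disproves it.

We need the least integer t ≥ 37 for which t, t + 1, t + 2, t + 3, t + 4 are all composite.
For t = 37, 38, 39, 40, …, 45, 46, 47 the conclusion holds.
t = 48: 48 = 2 × 24; 49 = 7 × 7; 50 = 2 × 25; 51 = 3 × 17; 52 = 2 × 26 — all composite.

t = 48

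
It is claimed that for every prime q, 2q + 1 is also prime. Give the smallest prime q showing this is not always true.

A counterexample is any prime q such that 2q + 1 is not prime; we check each in order.
q = 2: 2q + 1 = 5, prime.
q = 3: 2q + 1 = 7, prime.
q = 5: 2q + 1 = 11, prime.
q = 7: 2q + 1 = 15 = 3 × 5, not prime.

q = 7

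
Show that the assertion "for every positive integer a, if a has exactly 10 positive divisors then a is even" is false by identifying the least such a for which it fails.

We need the least positive integer a for which a has exactly 10 positive divisors but a is odd.
For a = 48, 80, 112, 162, 176, 208, 272, 304, 368 the conclusion holds.
a = 405: divisors of 405: 10 divisors; 405 is odd.
Hence a = 405 is a counterexample.

a = 405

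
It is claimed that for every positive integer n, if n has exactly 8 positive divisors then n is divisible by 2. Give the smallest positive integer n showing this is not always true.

A counterexample is any positive integer n such that n has exactly 8 positive divisors but n is not divisible by 2; we check each in order.
The first 12 eligible values, up to n = 104, all satisfy the conclusion.
n = 105: τ(105) = 8; 105 mod 2 = 1.
Thus n = 105 disproves the claim, and no smaller n works.

n = 105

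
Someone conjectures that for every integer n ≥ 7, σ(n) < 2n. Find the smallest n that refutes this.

A counterexample is any integer n ≥ 7 such that the claim fails; we check each in order.
The first 5 eligible values, up to n = 11, all satisfy the conclusion.
n = 12: σ(12) = 28; 28 ≥ 24.

n = 12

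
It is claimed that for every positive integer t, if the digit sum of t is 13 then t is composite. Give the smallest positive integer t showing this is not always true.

t = 67

For t = 49, 58 the conclusion holds.
t = 67: digit sum 13; 67 is prime, not composite.
Hence t = 67 is a counterexample.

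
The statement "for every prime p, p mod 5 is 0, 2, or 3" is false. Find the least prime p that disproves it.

For p = 2, 3, 5, 7 the conclusion holds.
p = 11: 11 mod 5 = 1 — not in {0, 2, 3}.
Hence p = 11 is a counterexample.

p = 11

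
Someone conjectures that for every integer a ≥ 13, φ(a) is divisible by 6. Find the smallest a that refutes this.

Check each integer a ≥ 13 in order until φ(a) is not divisible by 6.
a = 13: φ(13) = 12; 12 mod 6 = 0.
a = 14: φ(14) = 6; 6 mod 6 = 0.
a = 15: φ(15) = 8; 8 mod 6 = 2.

a = 15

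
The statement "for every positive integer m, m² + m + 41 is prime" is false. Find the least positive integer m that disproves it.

m = 40

Check each positive integer m in order until m² + m + 41 is not prime.
For m = 1, 2, 3, 4, …, 37, 38, 39 the conclusion holds.
m = 40: m² + m + 41 = 1681 = 41 × 41, composite.
Hence m = 40 is a counterexample.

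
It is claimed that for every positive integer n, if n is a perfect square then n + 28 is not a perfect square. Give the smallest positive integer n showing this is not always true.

n = 36

A counterexample is any positive integer n such that n is a perfect square but n + 28 is a perfect square; we check each in order.
The first 5 eligible values, up to n = 25, all satisfy the conclusion.
n = 36: 36 = 6² and 36 + 28 = 64 = 8².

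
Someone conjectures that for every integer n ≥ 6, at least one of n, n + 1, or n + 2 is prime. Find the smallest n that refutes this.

We need the least integer n ≥ 6 for which n, n + 1, n + 2 are all composite.
For n = 6, 7 the conclusion holds.
n = 8: 8 = 2 × 4; 9 = 3 × 3; 10 = 2 × 5 — all composite.

n = 8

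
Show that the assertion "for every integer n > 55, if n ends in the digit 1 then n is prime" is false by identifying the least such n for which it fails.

A counterexample is any integer n > 55 such that n ends in the digit 1 but n is not prime; we check each in order.
For n = 61, 71 the conclusion holds.
n = 81: 81 ends in 1; 81 = 3 × 27, composite.

n = 81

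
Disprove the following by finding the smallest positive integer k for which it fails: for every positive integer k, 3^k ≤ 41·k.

k = 5

Check each positive integer k in order until 3^k > 41·k.
For k = 1, 2, 3, 4 the conclusion holds.
k = 5: 3^k = 243 and 41·k = 205, so 243 > 205.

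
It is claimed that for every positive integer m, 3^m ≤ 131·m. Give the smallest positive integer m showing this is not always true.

m = 7

Check each positive integer m in order until 3^m > 131·m.
The first 6 eligible values, up to m = 6, all satisfy the conclusion.
m = 7: 3^m = 2187 and 131·m = 917, so 2187 > 917.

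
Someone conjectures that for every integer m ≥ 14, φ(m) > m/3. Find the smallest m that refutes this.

m = 14: φ(14) = 6 and 14/3 = 14/3, so φ(14) > 14/3.
m = 15: φ(15) = 8 and 15/3 = 5, so φ(15) > 15/3.
m = 16: φ(16) = 8 and 16/3 = 16/3, so φ(16) > 16/3.
m = 17: φ(17) = 16 and 17/3 = 17/3, so φ(17) > 17/3.
m = 18: φ(18) = 6 and 18/3 = 6, so φ(18) ≤ 18/3.
Hence m = 18 is a counterexample.

m = 18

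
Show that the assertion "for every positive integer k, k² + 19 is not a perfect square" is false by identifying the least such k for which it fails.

A counterexample is any positive integer k such that k² + 19 is a perfect square; we check each in order.
The first 8 eligible values, up to k = 8, all satisfy the conclusion.
k = 9: 9² + 19 = 100 = 10², a perfect square.
So k = 9 is the smallest counterexample.

k = 9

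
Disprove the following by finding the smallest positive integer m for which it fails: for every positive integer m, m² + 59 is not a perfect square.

A counterexample is any positive integer m such that m² + 59 is a perfect square; we check each in order.
For m = 1, 2, 3, 4, …, 26, 27, 28 the conclusion holds.
m = 29: 29² + 59 = 900 = 30², a perfect square.
So m = 29 is the smallest counterexample.

m = 29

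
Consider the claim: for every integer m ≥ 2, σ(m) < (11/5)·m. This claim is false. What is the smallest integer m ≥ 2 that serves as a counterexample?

m = 12

Check each integer m ≥ 2 in order until the claim fails.
The first 10 eligible values, up to m = 11, all satisfy the conclusion.
m = 12: σ(12) = 28; 28 ≥ 132/5.
Thus m = 12 disproves the claim, and no smaller m works.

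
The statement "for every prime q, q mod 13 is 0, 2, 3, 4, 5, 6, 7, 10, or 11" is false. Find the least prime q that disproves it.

We need the least prime q for which the claim fails.
For q = 2, 3, 5, 7, …, 37, 41, 43 the conclusion holds.
q = 47: 47 mod 13 = 8 — not in {0, 2, 3, 4, 5, 6, 7, 10, 11}.

q = 47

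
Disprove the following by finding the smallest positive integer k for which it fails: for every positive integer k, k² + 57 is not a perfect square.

k = 8

We need the least positive integer k for which k² + 57 is a perfect square.
k = 1: 1² + 57 = 58, not a perfect square.
k = 2: 2² + 57 = 61, not a perfect square.
k = 3: 3² + 57 = 66, not a perfect square.
k = 4: 4² + 57 = 73, not a perfect square.
k = 5: 5² + 57 = 82, not a perfect square.
k = 6: 6² + 57 = 93, not a perfect square.
k = 7: 7² + 57 = 106, not a perfect square.
k = 8: 8² + 57 = 121 = 11², a perfect square.
Thus k = 8 disproves the claim, and no smaller k works.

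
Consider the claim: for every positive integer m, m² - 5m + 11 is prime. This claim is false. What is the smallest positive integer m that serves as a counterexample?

A counterexample is any positive integer m such that m² - 5m + 11 is not prime; we check each in order.
m = 1: m² - 5m + 11 = 7, prime.
m = 2: m² - 5m + 11 = 5, prime.
m = 3: m² - 5m + 11 = 5, prime.
m = 4: m² - 5m + 11 = 7, prime.
m = 5: m² - 5m + 11 = 11, prime.
m = 6: m² - 5m + 11 = 17, prime.
m = 7: m² - 5m + 11 = 25 = 5 × 5, composite.

m = 7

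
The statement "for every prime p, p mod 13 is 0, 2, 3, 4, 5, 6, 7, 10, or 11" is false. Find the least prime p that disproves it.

The first 14 eligible values, up to p = 43, all satisfy the conclusion.
p = 47: 47 mod 13 = 8 — not in {0, 2, 3, 4, 5, 6, 7, 10, 11}.
Thus p = 47 disproves the claim, and no smaller p works.

p = 47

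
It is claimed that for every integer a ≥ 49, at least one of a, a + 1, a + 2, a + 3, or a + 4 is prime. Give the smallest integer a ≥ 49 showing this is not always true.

a = 54

a = 49: 53 is prime.
a = 50: 53 is prime.
a = 51: 53 is prime.
a = 52: 53 is prime.
a = 53: 53 is prime.
a = 54: 54 = 2 × 27; 55 = 5 × 11; 56 = 2 × 28; 57 = 3 × 19; 58 = 2 × 29 — all composite.
Hence a = 54 is a counterexample.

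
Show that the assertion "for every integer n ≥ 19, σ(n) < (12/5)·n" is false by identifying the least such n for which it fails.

n = 24

We need the least integer n ≥ 19 for which the claim fails.
For n = 19, 20, 21, 22, 23 the conclusion holds.
n = 24: σ(24) = 60; 60 ≥ 288/5.
So n = 24 is the smallest counterexample.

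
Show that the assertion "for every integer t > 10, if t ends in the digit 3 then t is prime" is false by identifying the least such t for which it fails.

A counterexample is any integer t > 10 such that t ends in the digit 3 but t is not prime; we check each in order.
t = 13: 13 ends in 3 and is prime.
t = 23: 23 ends in 3 and is prime.
t = 33: 33 ends in 3; 33 = 3 × 11, composite.
Thus t = 33 disproves the claim, and no smaller t works.

t = 33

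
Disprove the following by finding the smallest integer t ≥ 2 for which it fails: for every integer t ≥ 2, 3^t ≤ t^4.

t = 8

For t = 2, 3, 4, 5, 6, 7 the conclusion holds.
t = 8: 3^t = 6561 and t^4 = 4096, so 6561 > 4096.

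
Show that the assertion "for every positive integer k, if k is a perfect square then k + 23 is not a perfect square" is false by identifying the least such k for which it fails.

For k = 1, 4, 9, 16, 25, 36, 49, 64, 81, 100 the conclusion holds.
k = 121: 121 = 11² and 121 + 23 = 144 = 12².

k = 121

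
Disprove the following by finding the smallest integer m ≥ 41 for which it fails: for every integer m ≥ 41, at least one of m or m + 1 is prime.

m = 44

m = 41: 41 is prime.
m = 42: 43 is prime.
m = 43: 43 is prime.
m = 44: 44 = 2 × 22; 45 = 3 × 15 — both composite.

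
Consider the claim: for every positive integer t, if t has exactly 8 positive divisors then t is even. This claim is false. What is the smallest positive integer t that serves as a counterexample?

t = 105

For t = 24, 30, 40, 42, …, 88, 102, 104 the conclusion holds.
t = 105: divisors of 105: 1, 3, 5, 7, 15, 21, 35, 105; 105 is odd.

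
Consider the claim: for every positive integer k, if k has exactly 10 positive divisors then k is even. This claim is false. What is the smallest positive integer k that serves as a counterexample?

k = 405

A counterexample is any positive integer k such that k has exactly 10 positive divisors but k is odd; we check each in order.
For k = 48, 80, 112, 162, 176, 208, 272, 304, 368 the conclusion holds.
k = 405: divisors of 405: 10 divisors; 405 is odd.
Hence k = 405 is a counterexample.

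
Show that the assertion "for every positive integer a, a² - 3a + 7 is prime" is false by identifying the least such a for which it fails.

a = 6

We need the least positive integer a for which a² - 3a + 7 is not prime.
For a = 1, 2, 3, 4, 5 the conclusion holds.
a = 6: a² - 3a + 7 = 25 = 5 × 5, composite.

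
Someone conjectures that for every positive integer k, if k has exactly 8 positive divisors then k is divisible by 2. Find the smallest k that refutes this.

k = 105

Check each positive integer k in order until k has exactly 8 positive divisors but k is not divisible by 2.
The first 12 eligible values, up to k = 104, all satisfy the conclusion.
k = 105: τ(105) = 8; 105 mod 2 = 1.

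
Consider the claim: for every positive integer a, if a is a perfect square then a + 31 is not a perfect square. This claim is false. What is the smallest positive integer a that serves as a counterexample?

Check each positive integer a in order until a is a perfect square but a + 31 is a perfect square.
For a = 1, 4, 9, 16, …, 144, 169, 196 the conclusion holds.
a = 225: 225 = 15² and 225 + 31 = 256 = 16².
So a = 225 is the smallest counterexample.

a = 225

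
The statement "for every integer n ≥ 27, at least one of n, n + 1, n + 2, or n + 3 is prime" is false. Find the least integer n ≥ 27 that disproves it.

n = 27: 29 is prime.
n = 28: 29 is prime.
n = 29: 29 is prime.
n = 30: 31 is prime.
n = 31: 31 is prime.
n = 32: 32 = 2 × 16; 33 = 3 × 11; 34 = 2 × 17; 35 = 5 × 7 — all composite.

n = 32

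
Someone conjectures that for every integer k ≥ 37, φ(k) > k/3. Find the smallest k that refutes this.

For k = 37, 38, 39, 40, 41 the conclusion holds.
k = 42: φ(42) = 12 and 42/3 = 14, so φ(42) ≤ 42/3.
Thus k = 42 disproves the claim, and no smaller k works.

k = 42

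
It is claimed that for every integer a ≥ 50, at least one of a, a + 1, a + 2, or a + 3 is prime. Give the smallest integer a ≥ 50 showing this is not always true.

a = 54

A counterexample is any integer a ≥ 50 such that a, a + 1, a + 2, a + 3 are all composite; we check each in order.
a = 50: 53 is prime.
a = 51: 53 is prime.
a = 52: 53 is prime.
a = 53: 53 is prime.
a = 54: 54 = 2 × 27; 55 = 5 × 11; 56 = 2 × 28; 57 = 3 × 19 — all composite.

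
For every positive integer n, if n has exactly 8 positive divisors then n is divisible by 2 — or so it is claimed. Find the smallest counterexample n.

n = 105

A counterexample is any positive integer n such that n has exactly 8 positive divisors but n is not divisible by 2; we check each in order.
The first 12 eligible values, up to n = 104, all satisfy the conclusion.
n = 105: τ(105) = 8; 105 mod 2 = 1.
Hence n = 105 is a counterexample.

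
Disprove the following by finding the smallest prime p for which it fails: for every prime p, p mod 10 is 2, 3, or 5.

p = 7

For p = 2, 3, 5 the conclusion holds.
p = 7: 7 mod 10 = 7 — not in {2, 3, 5}.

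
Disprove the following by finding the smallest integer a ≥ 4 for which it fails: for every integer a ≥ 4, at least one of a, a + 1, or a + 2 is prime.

a = 8

The first 4 eligible values, up to a = 7, all satisfy the conclusion.
a = 8: 8 = 2 × 4; 9 = 3 × 3; 10 = 2 × 5 — all composite.
So a = 8 is the smallest counterexample.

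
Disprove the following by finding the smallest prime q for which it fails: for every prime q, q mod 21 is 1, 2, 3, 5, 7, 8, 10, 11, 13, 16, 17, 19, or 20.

q = 67

We need the least prime q for which the claim fails.
For q = 2, 3, 5, 7, …, 53, 59, 61 the conclusion holds.
q = 67: 67 mod 21 = 4 — not in {1, 2, 3, 5, 7, 8, 10, 11, 13, 16, 17, 19, 20}.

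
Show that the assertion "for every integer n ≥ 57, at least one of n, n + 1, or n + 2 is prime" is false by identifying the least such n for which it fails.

For n = 57, 58, 59, 60, 61 the conclusion holds.
n = 62: 62 = 2 × 31; 63 = 3 × 21; 64 = 2 × 32 — all composite.

n = 62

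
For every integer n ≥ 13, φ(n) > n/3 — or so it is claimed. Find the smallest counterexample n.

We need the least integer n ≥ 13 for which the claim fails.
The first 5 eligible values, up to n = 17, all satisfy the conclusion.
n = 18: φ(18) = 6 and 18/3 = 6, so φ(18) ≤ 18/3.
So n = 18 is the smallest counterexample.

n = 18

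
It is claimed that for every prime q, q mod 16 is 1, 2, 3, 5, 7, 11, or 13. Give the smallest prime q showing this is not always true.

q = 31

Check each prime q in order until the claim fails.
For q = 2, 3, 5, 7, 11, 13, 17, 19, 23, 29 the conclusion holds.
q = 31: 31 mod 16 = 15 — not in {1, 2, 3, 5, 7, 11, 13}.
Thus q = 31 disproves the claim, and no smaller q works.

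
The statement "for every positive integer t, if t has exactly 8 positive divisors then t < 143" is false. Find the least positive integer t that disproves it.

For t = 24, 30, 40, 42, …, 135, 136, 138 the conclusion holds.
t = 152: τ(152) = 8; 152 ≥ 143.
Hence t = 152 is a counterexample.

t = 152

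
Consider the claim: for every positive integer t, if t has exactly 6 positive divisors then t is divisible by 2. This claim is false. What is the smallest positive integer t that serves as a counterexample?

We need the least positive integer t for which t has exactly 6 positive divisors but t is not divisible by 2.
For t = 12, 18, 20, 28, 32, 44 the conclusion holds.
t = 45: τ(45) = 6; 45 mod 2 = 1.
So t = 45 is the smallest counterexample.

t = 45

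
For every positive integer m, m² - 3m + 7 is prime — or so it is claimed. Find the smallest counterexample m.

A counterexample is any positive integer m such that m² - 3m + 7 is not prime; we check each in order.
m = 1: m² - 3m + 7 = 5, prime.
m = 2: m² - 3m + 7 = 5, prime.
m = 3: m² - 3m + 7 = 7, prime.
m = 4: m² - 3m + 7 = 11, prime.
m = 5: m² - 3m + 7 = 17, prime.
m = 6: m² - 3m + 7 = 25 = 5 × 5, composite.
Thus m = 6 disproves the claim, and no smaller m works.

m = 6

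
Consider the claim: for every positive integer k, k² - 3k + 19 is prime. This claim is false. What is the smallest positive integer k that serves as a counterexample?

k = 18

A counterexample is any positive integer k such that k² - 3k + 19 is not prime; we check each in order.
For k = 1, 2, 3, 4, …, 15, 16, 17 the conclusion holds.
k = 18: k² - 3k + 19 = 289 = 17 × 17, composite.
Thus k = 18 disproves the claim, and no smaller k works.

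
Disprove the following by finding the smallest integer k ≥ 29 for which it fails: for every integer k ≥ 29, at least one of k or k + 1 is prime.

Check each integer k ≥ 29 in order until k, k + 1 are both composite.
k = 29: 29 is prime.
k = 30: 31 is prime.
k = 31: 31 is prime.
k = 32: 32 = 2 × 16; 33 = 3 × 11 — both composite.
So k = 32 is the smallest counterexample.

k = 32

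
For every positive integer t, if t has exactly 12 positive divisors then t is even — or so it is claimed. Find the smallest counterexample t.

t = 315

The first 24 eligible values, up to t = 308, all satisfy the conclusion.
t = 315: divisors of 315: 12 divisors; 315 is odd.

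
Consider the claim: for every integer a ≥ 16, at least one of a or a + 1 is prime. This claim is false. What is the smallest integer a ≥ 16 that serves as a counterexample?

We need the least integer a ≥ 16 for which a, a + 1 are both composite.
a = 16: 17 is prime.
a = 17: 17 is prime.
a = 18: 19 is prime.
a = 19: 19 is prime.
a = 20: 20 = 2 × 10; 21 = 3 × 7 — both composite.
Thus a = 20 disproves the claim, and no smaller a works.

a = 20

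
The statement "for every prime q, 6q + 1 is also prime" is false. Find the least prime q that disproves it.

q = 19

Check each prime q in order until 6q + 1 is not prime.
The first 7 eligible values, up to q = 17, all satisfy the conclusion.
q = 19: 6q + 1 = 115 = 5 × 23, not prime.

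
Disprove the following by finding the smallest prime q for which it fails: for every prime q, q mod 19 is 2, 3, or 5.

Check each prime q in order until the claim fails.
For q = 2, 3, 5 the conclusion holds.
q = 7: 7 mod 19 = 7 — not in {2, 3, 5}.

q = 7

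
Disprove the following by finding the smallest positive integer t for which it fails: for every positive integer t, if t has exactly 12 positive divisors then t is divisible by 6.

A counterexample is any positive integer t such that t has exactly 12 positive divisors but t is not divisible by 6; we check each in order.
t = 60: τ(60) = 12; 60 mod 6 = 0.
t = 72: τ(72) = 12; 72 mod 6 = 0.
t = 84: τ(84) = 12; 84 mod 6 = 0.
t = 90: τ(90) = 12; 90 mod 6 = 0.
t = 96: τ(96) = 12; 96 mod 6 = 0.
t = 108: τ(108) = 12; 108 mod 6 = 0.
t = 126: τ(126) = 12; 126 mod 6 = 0.
t = 132: τ(132) = 12; 132 mod 6 = 0.
t = 140: τ(140) = 12; 140 mod 6 = 2.
So t = 140 is the smallest counterexample.

t = 140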